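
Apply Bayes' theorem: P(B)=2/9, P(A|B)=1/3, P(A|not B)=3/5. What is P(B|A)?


P(A) = P(A|B)P(B) + P(A|B')P(B') = 1/3*2/9 + 3/5*7/9 = 73/135
P(B|A) = P(A|B)P(B)/P(A) = (2/27)/(73/135) = 10/73

10/73


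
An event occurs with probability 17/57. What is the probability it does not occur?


P(A') = 1 - P(A) = 1 - 17/57 = 40/57

40/57


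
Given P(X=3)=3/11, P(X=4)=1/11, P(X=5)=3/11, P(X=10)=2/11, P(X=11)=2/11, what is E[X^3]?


E[X^3] = sum(g(x)*P(x))
= 27*3/11 + 64*1/11 + 125*3/11 + 1000*2/11 + 1331*2/11
= 5182/11

5182/11


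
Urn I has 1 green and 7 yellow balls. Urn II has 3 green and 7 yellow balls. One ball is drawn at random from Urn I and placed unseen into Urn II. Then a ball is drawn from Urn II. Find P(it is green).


P(transfer green) = 1/8; P(transfer yellow) = 7/8
If green transferred: Urn II has 4 green of 11, so P(green|green moved) = 4/11
If yellow transferred: Urn II has 3 green of 11, so P(green|yellow moved) = 3/11
By total probability: P(green) = 1/8*4/11 + 7/8*3/11 = 25/88

25/88


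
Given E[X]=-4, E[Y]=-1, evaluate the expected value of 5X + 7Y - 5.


E[5X + 7Y - 5] = 5*E[X] + 7*E[Y] - 5
= (5)*(-4) + (7)*(-1) + (-5)
= -20 - 7 - 5 = -32

-32


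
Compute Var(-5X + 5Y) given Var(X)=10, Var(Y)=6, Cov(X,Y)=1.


Var(-5X + 5Y) = (-5)^2*Var(X) + 5^2*Var(Y) + 2*(-5)*5*Cov(X,Y)
= 25*10 + 25*6 - 50*1
= 250 + 150 - 50 = 350

350


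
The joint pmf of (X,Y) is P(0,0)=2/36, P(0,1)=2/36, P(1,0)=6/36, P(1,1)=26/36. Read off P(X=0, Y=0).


Read from table: P(X=0, Y=0) = 2/36 = 1/18

1/18


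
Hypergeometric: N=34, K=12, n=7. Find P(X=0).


P(X=0) = C(12,0)*C(22,7) / C(34,7)
= 1*170544 / 5379616
= 170544/5379616 = 57/1798

57/1798


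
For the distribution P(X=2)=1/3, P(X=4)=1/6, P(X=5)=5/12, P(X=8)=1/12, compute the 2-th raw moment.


E[X^2] = sum(x^2 * P(x))
= 4*1/3 + 16*1/6 + 25*5/12 + 64*1/12
= 79/4

79/4


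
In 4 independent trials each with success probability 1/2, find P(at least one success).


P(at least one) = 1 - P(none)
P(none) = (1 - 1/2)^4 = (1/2)^4 = 1/16
P(at least one) = 1 - 1/16 = 15/16

15/16


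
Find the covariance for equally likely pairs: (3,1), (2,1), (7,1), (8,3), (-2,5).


E[X]=18/5, E[Y]=11/5, E[XY]=26/5
Cov(X,Y) = E[XY] - E[X]E[Y] = 26/5 - 18/5*11/5 = -68/25

-68/25


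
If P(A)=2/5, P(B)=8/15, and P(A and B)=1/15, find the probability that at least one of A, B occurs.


P(A∪B) = P(A) + P(B) - P(A∩B)
= 2/5 + 8/15 - 1/15 = 13/15

13/15


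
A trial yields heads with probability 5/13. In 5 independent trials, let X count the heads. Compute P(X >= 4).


P(X>=4) = P(X=4) + P(X=5)
= 25000/371293 + 3125/371293
= 28125/371293

28125/371293


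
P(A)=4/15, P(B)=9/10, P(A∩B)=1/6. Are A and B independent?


P(A)*P(B) = 4/15*9/10 = 6/25
P(A∩B) = 1/6 != 6/25, so not independent

No, A and B are not independent


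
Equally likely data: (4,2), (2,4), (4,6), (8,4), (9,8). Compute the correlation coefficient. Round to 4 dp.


Cov(X,Y) = 2.8800, Var(X) = 7.0400, Var(Y) = 4.1600
rho = Cov/(sqrt(VarX)*sqrt(VarY)) = 0.5322

0.5322


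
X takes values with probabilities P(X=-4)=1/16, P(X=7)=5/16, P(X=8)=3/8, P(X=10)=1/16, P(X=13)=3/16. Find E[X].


E[X] = sum(x * P(x))
= -4*1/16 + 7*5/16 + 8*3/8 + 10*1/16 + 13*3/16
= 8

8


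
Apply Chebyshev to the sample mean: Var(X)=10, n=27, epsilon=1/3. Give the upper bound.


Var(Xbar) = Var(X)/n = 10/27
Chebyshev: P(|Xbar-mu| >= 1/3) <= Var(Xbar)/(1/3)^2 = (10/27)/(1/9) = 10/3
Bound exceeds 1, so trivial bound: 1

1


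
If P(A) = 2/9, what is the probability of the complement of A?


P(A') = 1 - P(A) = 1 - 2/9 = 7/9

7/9


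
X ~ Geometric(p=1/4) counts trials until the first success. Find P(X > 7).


P(X > 7) = P(first 7 trials all fail) = (1-p)^7 = (3/4)^7 = 2187/16384

2187/16384


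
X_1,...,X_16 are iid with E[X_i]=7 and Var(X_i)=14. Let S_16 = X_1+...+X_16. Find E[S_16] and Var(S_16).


E[S_n] = n*mu = 16*7 = 112
Var(S_n) = n*sigma^2 = 16*14 = 224

E[S_16]=112, Var(S_16)=224


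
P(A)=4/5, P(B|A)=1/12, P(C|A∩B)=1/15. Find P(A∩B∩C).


P(A∩B∩C) = P(A) * P(B|A) * P(C|A∩B)
= 4/5 * 1/12 * 1/15
= 1/15 * 1/15 = 1/225

1/225


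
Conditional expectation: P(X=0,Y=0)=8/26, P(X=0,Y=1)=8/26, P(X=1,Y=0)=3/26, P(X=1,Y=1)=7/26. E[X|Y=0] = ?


P(Y=0) = 11/26
E[X|Y=0] = (0*8 + 1*3)/11 = 3/11

3/11


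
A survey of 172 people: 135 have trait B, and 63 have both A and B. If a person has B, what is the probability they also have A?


P(A|B) = P(A∩B)/P(B) = (63/172)/(135/172) = 63/135 = 7/15

7/15


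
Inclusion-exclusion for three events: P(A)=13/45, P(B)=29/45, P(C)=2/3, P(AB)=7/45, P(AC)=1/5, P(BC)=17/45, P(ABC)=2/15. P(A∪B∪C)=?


P(A∪B∪C) = P(A)+P(B)+P(C) - P(AB)-P(AC)-P(BC) + P(ABC)
= 13/45+29/45+2/3 - 7/45-1/5-17/45 + 2/15
= 1

1


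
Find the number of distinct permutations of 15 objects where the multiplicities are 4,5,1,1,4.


15! = 1307674368000
Denominator: 4!=24 * 5!=120 * 1!=1 * 1!=1 * 4!=24
Coefficient = 1307674368000 / 69120 = 18918900

18918900


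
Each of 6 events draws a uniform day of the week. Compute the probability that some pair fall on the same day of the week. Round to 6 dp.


P(all different) = prod((7-i)/7 for i=0..5) = 0.042839
P(at least one match) = 1 - 0.042839 = 0.957161

0.957161


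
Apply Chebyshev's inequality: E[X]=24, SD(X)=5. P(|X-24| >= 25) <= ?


k = 25/5 = 5
Chebyshev: P(|X-mu| >= k*sigma) <= 1/k^2 = 1/5^2 = 1/25

1/25


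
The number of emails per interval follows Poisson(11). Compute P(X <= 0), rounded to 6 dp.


P(X<=0) = e^(-11)*11^0/0!
≈ 0.0000167017
≈ 0.000017

0.000017


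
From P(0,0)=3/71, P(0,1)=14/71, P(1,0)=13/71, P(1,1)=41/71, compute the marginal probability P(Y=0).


P(Y=0) = P(0,0)+P(1,0) = 3/71 + 13/71 = 16/71

16/71


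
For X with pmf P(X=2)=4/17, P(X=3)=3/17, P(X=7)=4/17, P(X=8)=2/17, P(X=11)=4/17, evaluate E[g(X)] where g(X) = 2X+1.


E[2X+1] = sum(g(x)*P(x))
= 5*4/17 + 7*3/17 + 15*4/17 + 17*2/17 + 23*4/17
= 227/17

227/17


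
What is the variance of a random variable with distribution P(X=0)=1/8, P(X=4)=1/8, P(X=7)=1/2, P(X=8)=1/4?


E[X] = 6, E[X^2] = 85/2
Var(X) = E[X^2] - (E[X])^2 = 85/2 - (6)^2 = 13/2

13/2


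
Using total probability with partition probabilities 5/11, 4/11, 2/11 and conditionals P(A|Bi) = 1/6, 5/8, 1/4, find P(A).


P(A) = P(A|B1)P(B1) + P(A|B2)P(B2) + P(A|B3)P(B3)
= 1/6*5/11 + 5/8*4/11 + 1/4*2/11
= 5/66 + 5/22 + 1/22 = 23/66

23/66


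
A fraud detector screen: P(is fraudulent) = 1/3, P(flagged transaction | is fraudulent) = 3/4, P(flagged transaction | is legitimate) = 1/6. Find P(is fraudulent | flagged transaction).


P(A) = P(A|B)P(B) + P(A|B')P(B') = 3/4*1/3 + 1/6*2/3 = 13/36
P(B|A) = P(A|B)P(B)/P(A) = (1/4)/(13/36) = 9/13

9/13


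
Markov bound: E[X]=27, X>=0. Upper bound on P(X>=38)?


Markov: P(X >= a) <= E[X]/a
P(X >= 38) <= 27/38

27/38


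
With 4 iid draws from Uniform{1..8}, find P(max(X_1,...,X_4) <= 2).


P(max <= 2) = P(all X_i <= 2) = (P(X_1 <= 2))^4
= (2/8)^4 = (1/4)^4 = 1/256

1/256


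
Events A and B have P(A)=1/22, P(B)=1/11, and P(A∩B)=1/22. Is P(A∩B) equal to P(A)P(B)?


P(A)*P(B) = 1/22*1/11 = 1/242
P(A∩B) = 1/22 != 1/242, so not independent

No, A and B are not independent


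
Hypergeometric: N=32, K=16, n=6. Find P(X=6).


P(X=6) = C(16,6)*C(16,0) / C(32,6)
= 8008*1 / 906192
= 8008/906192 = 143/16182

143/16182


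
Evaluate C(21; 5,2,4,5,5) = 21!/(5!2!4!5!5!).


21! = 51090942171709440000
Denominator: 5!=120 * 2!=2 * 4!=24 * 5!=120 * 5!=120
Coefficient = 51090942171709440000 / 82944000 = 615969113760

615969113760


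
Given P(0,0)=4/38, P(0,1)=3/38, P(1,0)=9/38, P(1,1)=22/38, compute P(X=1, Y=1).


Read from table: P(X=1, Y=1) = 22/38 = 11/19

11/19


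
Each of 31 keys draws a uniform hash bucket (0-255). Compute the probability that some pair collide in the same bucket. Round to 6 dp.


P(all different) = prod((256-i)/256 for i=0..30) = 0.150593
P(at least one match) = 1 - 0.150593 = 0.849407

0.849407


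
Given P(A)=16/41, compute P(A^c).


P(A') = 1 - P(A) = 1 - 16/41 = 25/41

25/41


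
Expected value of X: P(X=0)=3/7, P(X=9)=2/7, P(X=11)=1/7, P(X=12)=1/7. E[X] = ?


E[X] = sum(x * P(x))
= 0*3/7 + 9*2/7 + 11*1/7 + 12*1/7
= 41/7

41/7


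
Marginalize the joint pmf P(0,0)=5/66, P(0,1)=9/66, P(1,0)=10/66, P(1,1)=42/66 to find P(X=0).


P(X=0) = P(0,0)+P(0,1) = 5/66 + 9/66 = 14/66 = 7/33

7/33


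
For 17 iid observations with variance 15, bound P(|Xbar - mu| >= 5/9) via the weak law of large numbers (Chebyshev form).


Var(Xbar) = Var(X)/n = 15/17
Chebyshev: P(|Xbar-mu| >= 5/9) <= Var(Xbar)/(5/9)^2 = (15/17)/(25/81) = 243/85
Bound exceeds 1, so trivial bound: 1

1


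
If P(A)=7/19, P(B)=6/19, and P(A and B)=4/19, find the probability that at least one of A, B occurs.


P(A∪B) = P(A) + P(B) - P(A∩B)
= 7/19 + 6/19 - 4/19 = 9/19

9/19


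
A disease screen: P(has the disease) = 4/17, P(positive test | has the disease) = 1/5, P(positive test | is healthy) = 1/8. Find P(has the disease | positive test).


P(A) = P(A|B)P(B) + P(A|B')P(B') = 1/5*4/17 + 1/8*13/17 = 97/680
P(B|A) = P(A|B)P(B)/P(A) = (4/85)/(97/680) = 32/97

32/97


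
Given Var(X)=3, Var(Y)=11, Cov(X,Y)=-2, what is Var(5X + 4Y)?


Var(5X + 4Y) = 5^2*Var(X) + 4^2*Var(Y) + 2*5*4*Cov(X,Y)
= 25*3 + 16*11 + 40*(-2)
= 75 + 176 - 80 = 171

171


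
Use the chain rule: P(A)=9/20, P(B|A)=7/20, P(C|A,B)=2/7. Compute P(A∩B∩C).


P(A∩B∩C) = P(A) * P(B|A) * P(C|A∩B)
= 9/20 * 7/20 * 2/7
= 63/400 * 2/7 = 9/200

9/200


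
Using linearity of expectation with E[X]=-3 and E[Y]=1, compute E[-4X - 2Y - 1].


E[-4X - 2Y - 1] = -4*E[X] - 2*E[Y] - 1
= (-4)*(-3) + (-2)*(1) + (-1)
= 12 - 2 - 1 = 9

9


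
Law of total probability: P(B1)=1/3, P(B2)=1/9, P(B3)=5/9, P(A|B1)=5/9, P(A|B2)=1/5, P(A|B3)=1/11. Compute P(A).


P(A) = P(A|B1)P(B1) + P(A|B2)P(B2) + P(A|B3)P(B3)
= 5/9*1/3 + 1/5*1/9 + 1/11*5/9
= 5/27 + 1/45 + 5/99 = 383/1485

383/1485


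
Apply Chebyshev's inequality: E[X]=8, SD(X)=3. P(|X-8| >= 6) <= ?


k = 6/3 = 2
Chebyshev: P(|X-mu| >= k*sigma) <= 1/k^2 = 1/2^2 = 1/4

1/4


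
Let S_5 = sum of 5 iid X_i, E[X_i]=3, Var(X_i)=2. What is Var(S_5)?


By independence, Var(S_n) = n*Var(X_1) = 5*2 = 10

10


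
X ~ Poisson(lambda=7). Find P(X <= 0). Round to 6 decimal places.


P(X<=0) = e^(-7)*7^0/0!
≈ 0.0009118820
≈ 0.000912

0.000912


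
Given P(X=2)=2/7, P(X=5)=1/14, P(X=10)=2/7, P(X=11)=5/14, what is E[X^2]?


E[X^2] = sum(g(x)*P(x))
= 4*2/7 + 25*1/14 + 100*2/7 + 121*5/14
= 523/7

523/7


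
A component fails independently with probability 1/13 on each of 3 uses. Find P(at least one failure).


P(at least one) = 1 - P(none)
P(none) = (1 - 1/13)^3 = (12/13)^3 = 1728/2197
P(at least one) = 1 - 1728/2197 = 469/2197

469/2197


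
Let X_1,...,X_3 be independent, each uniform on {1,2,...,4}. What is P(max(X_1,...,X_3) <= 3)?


P(max <= 3) = P(all X_i <= 3) = (P(X_1 <= 3))^3
= (3/4)^3 = 27/64

27/64


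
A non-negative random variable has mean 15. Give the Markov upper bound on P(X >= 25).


Markov: P(X >= a) <= E[X]/a
P(X >= 25) <= 15/25 = 3/5

3/5


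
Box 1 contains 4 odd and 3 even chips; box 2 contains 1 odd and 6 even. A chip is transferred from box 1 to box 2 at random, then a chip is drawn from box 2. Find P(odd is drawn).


P(transfer odd) = 4/7; P(transfer even) = 3/7
If odd transferred: Urn II has 2 odd of 8, so P(odd|odd moved) = 1/4
If even transferred: Urn II has 1 odd of 8, so P(odd|even moved) = 1/8
By total probability: P(odd) = 4/7*1/4 + 3/7*1/8 = 11/56

11/56


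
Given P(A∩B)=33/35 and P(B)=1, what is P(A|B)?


P(A|B) = P(A∩B)/P(B) = (66/70)/(70/70) = 66/70 = 33/35

33/35


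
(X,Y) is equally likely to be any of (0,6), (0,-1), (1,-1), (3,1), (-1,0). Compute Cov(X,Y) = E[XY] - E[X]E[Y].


E[X]=3/5, E[Y]=1, E[XY]=2/5
Cov(X,Y) = E[XY] - E[X]E[Y] = 2/5 - 3/5*1 = -1/5

-1/5


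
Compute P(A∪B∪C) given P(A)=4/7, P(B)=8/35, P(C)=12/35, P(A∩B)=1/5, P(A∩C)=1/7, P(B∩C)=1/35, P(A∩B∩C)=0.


P(A∪B∪C) = P(A)+P(B)+P(C) - P(AB)-P(AC)-P(BC) + P(ABC)
= 4/7+8/35+12/35 - 1/5-1/7-1/35 + 0
= 27/35

27/35


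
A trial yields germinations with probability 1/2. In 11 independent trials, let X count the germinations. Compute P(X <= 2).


P(X<=2) = P(X=0) + P(X=1) + P(X=2)
= 1/2048 + 11/2048 + 55/2048
= 67/2048

67/2048


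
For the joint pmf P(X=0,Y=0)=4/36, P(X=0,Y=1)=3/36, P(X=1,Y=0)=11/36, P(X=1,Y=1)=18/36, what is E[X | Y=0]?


P(Y=0) = 15/36
E[X|Y=0] = (0*4 + 1*11)/15 = 11/15

11/15


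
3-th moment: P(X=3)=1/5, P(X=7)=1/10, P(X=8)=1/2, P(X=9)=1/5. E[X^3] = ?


E[X^3] = sum(x^3 * P(x))
= 27*1/5 + 343*1/10 + 512*1/2 + 729*1/5
= 883/2

883/2


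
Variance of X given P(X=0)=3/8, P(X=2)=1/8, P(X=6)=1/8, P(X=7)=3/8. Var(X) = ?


E[X] = 29/8, E[X^2] = 187/8
Var(X) = E[X^2] - (E[X])^2 = 187/8 - (29/8)^2 = 655/64

655/64


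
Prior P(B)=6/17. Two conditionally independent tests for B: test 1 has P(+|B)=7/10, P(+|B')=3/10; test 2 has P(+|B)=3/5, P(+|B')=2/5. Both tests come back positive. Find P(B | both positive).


After test 1: P(+) = 7/10*6/17 + 3/10*11/17 = 15/34
P(B|+) = (21/85)/(15/34) = 14/25
After test 2 (use post1 as new prior): P(+) = 3/5*14/25 + 2/5*11/25 = 64/125
P(B|+,+) = (42/125)/(64/125) = 21/32

21/32


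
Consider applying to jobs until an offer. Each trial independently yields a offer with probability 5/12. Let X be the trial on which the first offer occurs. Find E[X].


For geometric (trials until first success), E[X] = 1/p = 1/(5/12) = 12/5

12/5


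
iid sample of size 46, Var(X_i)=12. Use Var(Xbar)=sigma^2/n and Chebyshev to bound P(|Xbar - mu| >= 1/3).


Var(Xbar) = Var(X)/n = 12/46
Chebyshev: P(|Xbar-mu| >= 1/3) <= Var(Xbar)/(1/3)^2 = (6/23)/(1/9) = 54/23
Bound exceeds 1, so trivial bound: 1

1


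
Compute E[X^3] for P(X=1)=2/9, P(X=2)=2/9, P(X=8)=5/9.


E[X^3] = sum(g(x)*P(x))
= 1*2/9 + 8*2/9 + 512*5/9
= 2578/9

2578/9


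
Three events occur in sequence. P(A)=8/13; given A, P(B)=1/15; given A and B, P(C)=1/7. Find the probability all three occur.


P(A∩B∩C) = P(A) * P(B|A) * P(C|A∩B)
= 8/13 * 1/15 * 1/7
= 8/195 * 1/7 = 8/1365

8/1365


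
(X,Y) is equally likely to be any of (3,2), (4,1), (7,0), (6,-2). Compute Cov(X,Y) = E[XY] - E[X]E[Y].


E[X]=5, E[Y]=1/4, E[XY]=-1/2
Cov(X,Y) = E[XY] - E[X]E[Y] = -1/2 - 5*1/4 = -7/4

-7/4


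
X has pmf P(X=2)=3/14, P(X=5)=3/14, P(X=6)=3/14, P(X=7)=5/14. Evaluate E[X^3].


E[X^3] = sum(x^3 * P(x))
= 8*3/14 + 125*3/14 + 216*3/14 + 343*5/14
= 1381/7

1381/7


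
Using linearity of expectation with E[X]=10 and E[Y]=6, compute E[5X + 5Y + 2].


E[5X + 5Y + 2] = 5*E[X] + 5*E[Y] + 2
= (5)*(10) + (5)*(6) + (2)
= 50 + 30 + 2 = 82

82


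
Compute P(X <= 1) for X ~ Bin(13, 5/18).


P(X<=1) = P(X=0) + P(X=1)
= 302875106592253/20822964865671168 + 1514375532961265/20822964865671168
= 302875106592253/3470494144278528

302875106592253/3470494144278528


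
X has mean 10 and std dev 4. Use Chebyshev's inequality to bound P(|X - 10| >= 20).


k = 20/4 = 5
Chebyshev: P(|X-mu| >= k*sigma) <= 1/k^2 = 1/5^2 = 1/25

1/25


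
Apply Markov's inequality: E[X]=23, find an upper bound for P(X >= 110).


Markov: P(X >= a) <= E[X]/a
P(X >= 110) <= 23/110

23/110


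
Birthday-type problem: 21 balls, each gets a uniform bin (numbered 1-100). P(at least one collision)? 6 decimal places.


P(all different) = prod((100-i)/100 for i=0..20) = 0.104320
P(at least one match) = 1 - 0.104320 = 0.895680

0.895680


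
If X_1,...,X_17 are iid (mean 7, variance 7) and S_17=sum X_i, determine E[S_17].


E[S_n] = n*E[X_1] = 17*7 = 119

119


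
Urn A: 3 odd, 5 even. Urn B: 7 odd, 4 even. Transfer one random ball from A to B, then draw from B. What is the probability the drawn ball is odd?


P(transfer odd) = 3/8; P(transfer even) = 5/8
If odd transferred: Urn II has 8 odd of 12, so P(odd|odd moved) = 2/3
If even transferred: Urn II has 7 odd of 12, so P(odd|even moved) = 7/12
By total probability: P(odd) = 3/8*2/3 + 5/8*7/12 = 59/96

59/96


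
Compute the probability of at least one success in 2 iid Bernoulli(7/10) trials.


P(at least one) = 1 - P(none)
P(none) = (1 - 7/10)^2 = (3/10)^2 = 9/100
P(at least one) = 1 - 9/100 = 91/100

91/100


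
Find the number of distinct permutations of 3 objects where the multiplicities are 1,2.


3! = 6
Denominator: 1!=1 * 2!=2
Coefficient = 6 / 2 = 3

3


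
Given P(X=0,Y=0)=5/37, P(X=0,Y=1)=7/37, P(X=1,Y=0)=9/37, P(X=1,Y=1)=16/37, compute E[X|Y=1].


P(Y=1) = 23/37
E[X|Y=1] = (0*7 + 1*16)/23 = 16/23

16/23


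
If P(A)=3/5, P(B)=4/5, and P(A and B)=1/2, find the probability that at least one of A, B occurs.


P(A∪B) = P(A) + P(B) - P(A∩B)
= 3/5 + 4/5 - 1/2 = 9/10

9/10


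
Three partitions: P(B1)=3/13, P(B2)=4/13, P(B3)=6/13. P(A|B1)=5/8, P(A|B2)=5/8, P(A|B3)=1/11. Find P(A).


P(A) = P(A|B1)P(B1) + P(A|B2)P(B2) + P(A|B3)P(B3)
= 5/8*3/13 + 5/8*4/13 + 1/11*6/13
= 15/104 + 5/26 + 6/143 = 433/1144

433/1144


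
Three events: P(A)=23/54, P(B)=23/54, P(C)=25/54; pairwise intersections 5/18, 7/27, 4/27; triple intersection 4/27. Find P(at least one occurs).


P(A∪B∪C) = P(A)+P(B)+P(C) - P(AB)-P(AC)-P(BC) + P(ABC)
= 23/54+23/54+25/54 - 5/18-7/27-4/27 + 4/27
= 7/9

7/9


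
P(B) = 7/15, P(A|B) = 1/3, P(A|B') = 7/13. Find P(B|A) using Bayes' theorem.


P(A) = P(A|B)P(B) + P(A|B')P(B') = 1/3*7/15 + 7/13*8/15 = 259/585
P(B|A) = P(A|B)P(B)/P(A) = (7/45)/(259/585) = 13/37

13/37


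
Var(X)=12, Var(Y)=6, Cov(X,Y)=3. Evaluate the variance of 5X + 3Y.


Var(5X + 3Y) = 5^2*Var(X) + 3^2*Var(Y) + 2*5*3*Cov(X,Y)
= 25*12 + 9*6 + 30*3
= 300 + 54 + 90 = 444

444


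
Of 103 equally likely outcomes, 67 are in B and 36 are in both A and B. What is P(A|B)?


P(A|B) = P(A∩B)/P(B) = (36/103)/(67/103) = 36/67

36/67


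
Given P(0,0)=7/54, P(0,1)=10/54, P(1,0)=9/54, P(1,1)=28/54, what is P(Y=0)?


P(Y=0) = P(0,0)+P(1,0) = 7/54 + 9/54 = 16/54 = 8/27

8/27


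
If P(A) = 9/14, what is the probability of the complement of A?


P(A') = 1 - P(A) = 1 - 9/14 = 5/14

5/14


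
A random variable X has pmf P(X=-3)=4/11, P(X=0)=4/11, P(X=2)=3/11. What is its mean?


E[X] = sum(x * P(x))
= -3*4/11 + 0*4/11 + 2*3/11
= -6/11

-6/11


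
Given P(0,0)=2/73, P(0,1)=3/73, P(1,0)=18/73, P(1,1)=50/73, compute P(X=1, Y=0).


Read from table: P(X=1, Y=0) = 18/73

18/73


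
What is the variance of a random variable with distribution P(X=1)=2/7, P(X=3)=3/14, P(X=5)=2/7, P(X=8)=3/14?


E[X] = 57/14, E[X^2] = 323/14
Var(X) = E[X^2] - (E[X])^2 = 323/14 - (57/14)^2 = 1273/196

1273/196


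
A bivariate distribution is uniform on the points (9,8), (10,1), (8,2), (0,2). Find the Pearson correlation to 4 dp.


Cov(X,Y) = 2.5625, Var(X) = 15.6875, Var(Y) = 7.6875
rho = Cov/(sqrt(VarX)*sqrt(VarY)) = 0.2333

0.2333


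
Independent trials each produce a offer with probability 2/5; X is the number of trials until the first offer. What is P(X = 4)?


P(X=4) = (1-p)^3 * p = (3/5)^3 * 2/5
= 27/125 * 2/5 = 54/625

54/625


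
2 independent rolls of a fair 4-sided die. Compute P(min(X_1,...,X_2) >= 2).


P(min >= 2) = P(all X_i >= 2) = (P(X_1 >= 2))^2
= (3/4)^2 = 9/16

9/16


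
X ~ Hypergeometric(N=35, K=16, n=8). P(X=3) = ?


P(X=3) = C(16,3)*C(19,5) / C(35,8)
= 560*11628 / 23535820
= 6511680/23535820 = 2736/9889

2736/9889


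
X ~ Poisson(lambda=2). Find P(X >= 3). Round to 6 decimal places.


P(X>=3) = 1 - P(X<=2) = 1 - (e^(-2)*2^0/0! + e^(-2)*2^1/1! + e^(-2)*2^2/2!)
≈ 1 - (0.1353352832 + 0.2706705665 + 0.2706705665)
= 1 - 0.6766764162 = 0.3233235838
≈ 0.323324

0.323324


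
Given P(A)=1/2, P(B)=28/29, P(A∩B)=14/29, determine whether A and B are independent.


P(A)*P(B) = 1/2*28/29 = 14/29
P(A∩B) = 14/29, which equals P(A)P(B), so independent

Yes, A and B are independent


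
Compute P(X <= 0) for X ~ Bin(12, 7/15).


P(X<=0) = P(X=0)
= 68719476736/129746337890625
= 68719476736/129746337890625

68719476736/129746337890625


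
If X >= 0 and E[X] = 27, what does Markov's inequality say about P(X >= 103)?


Markov: P(X >= a) <= E[X]/a
P(X >= 103) <= 27/103

27/103


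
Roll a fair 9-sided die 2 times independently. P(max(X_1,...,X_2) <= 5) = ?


P(max <= 5) = P(all X_i <= 5) = (P(X_1 <= 5))^2
= (5/9)^2 = 25/81

25/81


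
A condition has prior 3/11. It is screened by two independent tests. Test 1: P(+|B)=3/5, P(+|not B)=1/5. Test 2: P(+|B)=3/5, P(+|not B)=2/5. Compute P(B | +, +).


After test 1: P(+) = 3/5*3/11 + 1/5*8/11 = 17/55
P(B|+) = (9/55)/(17/55) = 9/17
After test 2 (use post1 as new prior): P(+) = 3/5*9/17 + 2/5*8/17 = 43/85
P(B|+,+) = (27/85)/(43/85) = 27/43

27/43


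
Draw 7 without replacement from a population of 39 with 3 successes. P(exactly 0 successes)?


P(X=0) = C(3,0)*C(36,7) / C(39,7)
= 1*8347680 / 15380937
= 8347680/15380937 = 4960/9139

4960/9139


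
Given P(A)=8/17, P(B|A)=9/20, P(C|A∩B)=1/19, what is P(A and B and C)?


P(A∩B∩C) = P(A) * P(B|A) * P(C|A∩B)
= 8/17 * 9/20 * 1/19
= 18/85 * 1/19 = 18/1615

18/1615


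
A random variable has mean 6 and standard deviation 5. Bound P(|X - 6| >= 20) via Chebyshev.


k = 20/5 = 4
Chebyshev: P(|X-mu| >= k*sigma) <= 1/k^2 = 1/4^2 = 1/16

1/16


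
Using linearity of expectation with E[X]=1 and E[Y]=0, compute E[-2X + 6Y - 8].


E[-2X + 6Y - 8] = -2*E[X] + 6*E[Y] - 8
= (-2)*(1) + (6)*(0) + (-8)
= -2 + 0 - 8 = -10

-10


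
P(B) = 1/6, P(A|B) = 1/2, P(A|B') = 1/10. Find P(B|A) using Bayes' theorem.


P(A) = P(A|B)P(B) + P(A|B')P(B') = 1/2*1/6 + 1/10*5/6 = 1/6
P(B|A) = P(A|B)P(B)/P(A) = (1/12)/(1/6) = 1/2

1/2


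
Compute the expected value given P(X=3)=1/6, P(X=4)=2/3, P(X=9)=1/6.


E[X] = sum(x * P(x))
= 3*1/6 + 4*2/3 + 9*1/6
= 14/3

14/3


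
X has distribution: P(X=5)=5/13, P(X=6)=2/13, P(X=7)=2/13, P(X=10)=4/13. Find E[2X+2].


E[2X+2] = sum(g(x)*P(x))
= 12*5/13 + 14*2/13 + 16*2/13 + 22*4/13
= 16

16


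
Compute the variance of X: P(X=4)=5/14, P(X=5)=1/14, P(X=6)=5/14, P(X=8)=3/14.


E[X] = 79/14, E[X^2] = 477/14
Var(X) = E[X^2] - (E[X])^2 = 477/14 - (79/14)^2 = 437/196

437/196


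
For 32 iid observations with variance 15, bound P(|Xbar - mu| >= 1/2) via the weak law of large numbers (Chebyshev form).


Var(Xbar) = Var(X)/n = 15/32
Chebyshev: P(|Xbar-mu| >= 1/2) <= Var(Xbar)/(1/2)^2 = (15/32)/(1/4) = 15/8
Bound exceeds 1, so trivial bound: 1

1


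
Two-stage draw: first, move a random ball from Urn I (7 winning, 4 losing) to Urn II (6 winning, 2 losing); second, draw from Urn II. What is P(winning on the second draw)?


P(transfer winning) = 7/11; P(transfer losing) = 4/11
If winning transferred: Urn II has 7 winning of 9, so P(winning|winning moved) = 7/9
If losing transferred: Urn II has 6 winning of 9, so P(winning|losing moved) = 2/3
By total probability: P(winning) = 7/11*7/9 + 4/11*2/3 = 73/99

73/99


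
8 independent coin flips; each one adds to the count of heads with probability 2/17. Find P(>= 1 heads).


P(at least one) = 1 - P(none)
P(none) = (1 - 2/17)^8 = (15/17)^8 = 2562890625/6975757441
P(at least one) = 1 - 2562890625/6975757441 = 4412866816/6975757441

4412866816/6975757441


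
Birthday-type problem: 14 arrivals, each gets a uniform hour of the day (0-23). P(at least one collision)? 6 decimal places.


P(all different) = prod((24-i)/24 for i=0..13) = 0.008128
P(at least one match) = 1 - 0.008128 = 0.991872

0.991872


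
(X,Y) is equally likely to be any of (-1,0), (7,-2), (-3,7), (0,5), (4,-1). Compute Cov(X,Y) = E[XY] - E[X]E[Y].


E[X]=7/5, E[Y]=9/5, E[XY]=-39/5
Cov(X,Y) = E[XY] - E[X]E[Y] = -39/5 - 7/5*9/5 = -258/25

-258/25


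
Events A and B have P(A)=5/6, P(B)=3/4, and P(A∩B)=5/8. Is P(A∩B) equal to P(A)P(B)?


P(A)*P(B) = 5/6*3/4 = 5/8
P(A∩B) = 5/8, which equals P(A)P(B), so independent

Yes, A and B are independent


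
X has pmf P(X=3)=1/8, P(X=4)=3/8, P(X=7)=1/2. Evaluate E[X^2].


E[X^2] = sum(x^2 * P(x))
= 9*1/8 + 16*3/8 + 49*1/2
= 253/8

253/8


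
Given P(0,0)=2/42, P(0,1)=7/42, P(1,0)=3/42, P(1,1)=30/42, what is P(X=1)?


P(X=1) = P(1,0)+P(1,1) = 3/42 + 30/42 = 33/42 = 11/14

11/14


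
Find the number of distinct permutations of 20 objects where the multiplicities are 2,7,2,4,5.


20! = 2432902008176640000
Denominator: 2!=2 * 7!=5040 * 2!=2 * 4!=24 * 5!=120
Coefficient = 2432902008176640000 / 58060800 = 41902660800

41902660800


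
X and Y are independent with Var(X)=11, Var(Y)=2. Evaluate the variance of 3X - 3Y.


Independence => Cov(X,Y)=0
Var(3X - 3Y) = 3^2*Var(X) + (-3)^2*Var(Y)
= 9*11 + 9*2 = 117

117


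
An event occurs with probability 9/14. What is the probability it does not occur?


P(A') = 1 - P(A) = 1 - 9/14 = 5/14

5/14


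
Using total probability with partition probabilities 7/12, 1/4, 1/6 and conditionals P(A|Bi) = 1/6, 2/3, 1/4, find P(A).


P(A) = P(A|B1)P(B1) + P(A|B2)P(B2) + P(A|B3)P(B3)
= 1/6*7/12 + 2/3*1/4 + 1/4*1/6
= 7/72 + 1/6 + 1/24 = 11/36

11/36


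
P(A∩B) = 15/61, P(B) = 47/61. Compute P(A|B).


P(A|B) = P(A∩B)/P(B) = (15/61)/(47/61) = 15/47

15/47


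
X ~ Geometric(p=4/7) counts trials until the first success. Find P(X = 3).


P(X=3) = (1-p)^2 * p = (3/7)^2 * 4/7
= 9/49 * 4/7 = 36/343

36/343


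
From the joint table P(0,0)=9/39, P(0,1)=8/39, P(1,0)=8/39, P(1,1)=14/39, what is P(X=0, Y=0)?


Read from table: P(X=0, Y=0) = 9/39 = 3/13

3/13


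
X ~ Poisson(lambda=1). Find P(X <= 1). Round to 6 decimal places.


P(X<=1) = e^(-1)*1^0/0! + e^(-1)*1^1/1!
≈ 0.3678794412 + 0.3678794412
= 0.7357588824
≈ 0.735759

0.735759


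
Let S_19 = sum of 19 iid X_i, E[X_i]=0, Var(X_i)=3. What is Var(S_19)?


By independence, Var(S_n) = n*Var(X_1) = 19*3 = 57

57


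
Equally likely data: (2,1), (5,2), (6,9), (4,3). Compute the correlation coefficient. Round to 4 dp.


Cov(X,Y) = 3.5625, Var(X) = 2.1875, Var(Y) = 9.6875
rho = Cov/(sqrt(VarX)*sqrt(VarY)) = 0.7739

0.7739


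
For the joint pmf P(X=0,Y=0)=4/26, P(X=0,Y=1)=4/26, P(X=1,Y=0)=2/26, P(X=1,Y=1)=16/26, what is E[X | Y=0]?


P(Y=0) = 6/26
E[X|Y=0] = (0*4 + 1*2)/6 = 2/6 = 1/3

1/3


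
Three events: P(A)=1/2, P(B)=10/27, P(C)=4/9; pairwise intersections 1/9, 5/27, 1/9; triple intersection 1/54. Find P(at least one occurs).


P(A∪B∪C) = P(A)+P(B)+P(C) - P(AB)-P(AC)-P(BC) + P(ABC)
= 1/2+10/27+4/9 - 1/9-5/27-1/9 + 1/54
= 25/27

25/27


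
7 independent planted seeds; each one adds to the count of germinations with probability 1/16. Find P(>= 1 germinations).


P(at least one) = 1 - P(none)
P(none) = (1 - 1/16)^7 = (15/16)^7 = 170859375/268435456
P(at least one) = 1 - 170859375/268435456 = 97576081/268435456

97576081/268435456


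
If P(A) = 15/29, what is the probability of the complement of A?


P(A') = 1 - P(A) = 1 - 15/29 = 14/29

14/29


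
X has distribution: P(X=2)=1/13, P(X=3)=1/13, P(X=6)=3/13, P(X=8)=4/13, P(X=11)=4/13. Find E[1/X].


E[1/X] = sum(g(x)*P(x))
= 1/2*1/13 + 1/3*1/13 + 1/6*3/13 + 1/8*4/13 + 1/11*4/13
= 145/858

145/858


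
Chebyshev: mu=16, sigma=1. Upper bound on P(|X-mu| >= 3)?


k = 3/1 = 3
Chebyshev: P(|X-mu| >= k*sigma) <= 1/k^2 = 1/3^2 = 1/9

1/9


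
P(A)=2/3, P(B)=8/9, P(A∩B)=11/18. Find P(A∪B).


P(A∪B) = P(A) + P(B) - P(A∩B)
= 2/3 + 8/9 - 11/18 = 17/18

17/18


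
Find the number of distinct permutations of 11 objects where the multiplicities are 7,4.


11! = 39916800
Denominator: 7!=5040 * 4!=24
Coefficient = 39916800 / 120960 = 330

330


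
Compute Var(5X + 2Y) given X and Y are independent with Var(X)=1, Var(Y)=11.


Independence => Cov(X,Y)=0
Var(5X + 2Y) = 5^2*Var(X) + 2^2*Var(Y)
= 25*1 + 4*11 = 69

69


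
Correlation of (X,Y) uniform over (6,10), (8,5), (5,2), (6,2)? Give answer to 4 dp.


Cov(X,Y) = 0.8125, Var(X) = 1.1875, Var(Y) = 10.6875
rho = Cov/(sqrt(VarX)*sqrt(VarY)) = 0.2281

0.2281


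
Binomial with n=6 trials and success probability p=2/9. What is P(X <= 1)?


P(X<=1) = P(X=0) + P(X=1)
= 117649/531441 + 67228/177147
= 319333/531441

319333/531441


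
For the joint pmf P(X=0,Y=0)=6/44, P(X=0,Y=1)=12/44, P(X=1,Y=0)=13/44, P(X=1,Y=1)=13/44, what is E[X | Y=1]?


P(Y=1) = 25/44
E[X|Y=1] = (0*12 + 1*13)/25 = 13/25

13/25


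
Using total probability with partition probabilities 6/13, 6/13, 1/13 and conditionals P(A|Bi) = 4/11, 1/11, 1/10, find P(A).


P(A) = P(A|B1)P(B1) + P(A|B2)P(B2) + P(A|B3)P(B3)
= 4/11*6/13 + 1/11*6/13 + 1/10*1/13
= 24/143 + 6/143 + 1/130 = 311/1430

311/1430


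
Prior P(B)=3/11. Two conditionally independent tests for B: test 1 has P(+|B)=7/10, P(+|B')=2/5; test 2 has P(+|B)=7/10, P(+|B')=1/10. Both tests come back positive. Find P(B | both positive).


After test 1: P(+) = 7/10*3/11 + 2/5*8/11 = 53/110
P(B|+) = (21/110)/(53/110) = 21/53
After test 2 (use post1 as new prior): P(+) = 7/10*21/53 + 1/10*32/53 = 179/530
P(B|+,+) = (147/530)/(179/530) = 147/179

147/179


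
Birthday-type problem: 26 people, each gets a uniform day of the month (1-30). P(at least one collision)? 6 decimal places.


P(all different) = prod((30-i)/30 for i=0..25) = 0.000000
P(at least one match) = 1 - 0.000000 = 1.000000

1.000000


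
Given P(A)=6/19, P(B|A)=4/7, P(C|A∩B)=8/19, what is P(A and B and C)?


P(A∩B∩C) = P(A) * P(B|A) * P(C|A∩B)
= 6/19 * 4/7 * 8/19
= 24/133 * 8/19 = 192/2527

192/2527


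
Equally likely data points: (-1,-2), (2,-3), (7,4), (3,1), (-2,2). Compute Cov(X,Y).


E[X]=9/5, E[Y]=2/5, E[XY]=23/5
Cov(X,Y) = E[XY] - E[X]E[Y] = 23/5 - 9/5*2/5 = 97/25

97/25


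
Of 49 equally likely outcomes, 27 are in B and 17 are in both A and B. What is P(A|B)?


P(A|B) = P(A∩B)/P(B) = (17/49)/(27/49) = 17/27

17/27


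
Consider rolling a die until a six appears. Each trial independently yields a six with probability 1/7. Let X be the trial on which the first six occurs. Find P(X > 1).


P(X > 1) = P(first 1 trials all fail) = (1-p)^1 = (6/7)^1 = 6/7

6/7


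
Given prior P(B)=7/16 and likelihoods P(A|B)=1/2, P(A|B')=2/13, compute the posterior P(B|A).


P(A) = P(A|B)P(B) + P(A|B')P(B') = 1/2*7/16 + 2/13*9/16 = 127/416
P(B|A) = P(A|B)P(B)/P(A) = (7/32)/(127/416) = 91/127

91/127


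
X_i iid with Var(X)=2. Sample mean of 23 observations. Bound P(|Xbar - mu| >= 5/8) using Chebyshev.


Var(Xbar) = Var(X)/n = 2/23
Chebyshev: P(|Xbar-mu| >= 5/8) <= Var(Xbar)/(5/8)^2 = (2/23)/(25/64) = 128/575

128/575


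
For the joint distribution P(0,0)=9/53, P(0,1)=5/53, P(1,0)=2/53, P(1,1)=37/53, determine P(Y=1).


P(Y=1) = P(0,1)+P(1,1) = 5/53 + 37/53 = 42/53

42/53


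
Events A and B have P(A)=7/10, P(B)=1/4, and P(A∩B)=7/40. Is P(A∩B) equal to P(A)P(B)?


P(A)*P(B) = 7/10*1/4 = 7/40
P(A∩B) = 7/40, which equals P(A)P(B), so independent

Yes, A and B are independent


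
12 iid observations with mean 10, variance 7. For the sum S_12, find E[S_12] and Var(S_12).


E[S_n] = n*mu = 12*10 = 120
Var(S_n) = n*sigma^2 = 12*7 = 84

E[S_12]=120, Var(S_12)=84


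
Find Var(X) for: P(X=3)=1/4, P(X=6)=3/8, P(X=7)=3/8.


E[X] = 45/8, E[X^2] = 273/8
Var(X) = E[X^2] - (E[X])^2 = 273/8 - (45/8)^2 = 159/64

159/64


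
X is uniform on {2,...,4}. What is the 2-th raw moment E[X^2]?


E[X^2] = (1/3) * sum(x^2 for x=2..4)
= 29/3

29/3


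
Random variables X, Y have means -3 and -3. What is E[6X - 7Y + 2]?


E[6X - 7Y + 2] = 6*E[X] - 7*E[Y] + 2
= (6)*(-3) + (-7)*(-3) + (2)
= -18 + 21 + 2 = 5

5


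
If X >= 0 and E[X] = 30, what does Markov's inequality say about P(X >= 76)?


Markov: P(X >= a) <= E[X]/a
P(X >= 76) <= 30/76 = 15/38

15/38


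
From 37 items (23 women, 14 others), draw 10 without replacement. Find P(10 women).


P(X=10) = C(23,10)*C(14,0) / C(37,10)
= 1144066*1 / 348330136
= 1144066/348330136 = 437/133052

437/133052


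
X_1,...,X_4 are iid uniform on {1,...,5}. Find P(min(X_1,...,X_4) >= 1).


P(min >= 1) = P(all X_i >= 1) = (P(X_1 >= 1))^4
= (5/5)^4 = 1^4 = 1

1


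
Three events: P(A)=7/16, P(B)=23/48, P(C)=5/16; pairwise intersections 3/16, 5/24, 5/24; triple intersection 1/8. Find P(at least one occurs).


P(A∪B∪C) = P(A)+P(B)+P(C) - P(AB)-P(AC)-P(BC) + P(ABC)
= 7/16+23/48+5/16 - 3/16-5/24-5/24 + 1/8
= 3/4

3/4


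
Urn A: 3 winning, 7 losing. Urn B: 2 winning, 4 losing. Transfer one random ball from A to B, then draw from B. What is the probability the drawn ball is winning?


P(transfer winning) = 3/10; P(transfer losing) = 7/10
If winning transferred: Urn II has 3 winning of 7, so P(winning|winning moved) = 3/7
If losing transferred: Urn II has 2 winning of 7, so P(winning|losing moved) = 2/7
By total probability: P(winning) = 3/10*3/7 + 7/10*2/7 = 23/70

23/70


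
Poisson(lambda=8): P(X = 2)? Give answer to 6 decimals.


P(X=2) = e^(-8) * 8^2 / 2!
≈ 0.0003354626279 * 64 / 2
≈ 0.010735

0.010735


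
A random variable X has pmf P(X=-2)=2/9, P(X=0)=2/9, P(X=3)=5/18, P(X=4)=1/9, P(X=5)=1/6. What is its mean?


E[X] = sum(x * P(x))
= -2*2/9 + 0*2/9 + 3*5/18 + 4*1/9 + 5*1/6
= 5/3

5/3


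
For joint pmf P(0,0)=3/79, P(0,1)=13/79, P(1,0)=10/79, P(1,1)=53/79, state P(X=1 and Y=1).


Read from table: P(X=1, Y=1) = 53/79

53/79


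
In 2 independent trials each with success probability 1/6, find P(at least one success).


P(at least one) = 1 - P(none)
P(none) = (1 - 1/6)^2 = (5/6)^2 = 25/36
P(at least one) = 1 - 25/36 = 11/36

11/36


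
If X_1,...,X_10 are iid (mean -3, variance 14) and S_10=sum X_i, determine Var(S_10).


By independence, Var(S_n) = n*Var(X_1) = 10*14 = 140

140


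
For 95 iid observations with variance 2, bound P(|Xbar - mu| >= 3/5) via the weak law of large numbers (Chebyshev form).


Var(Xbar) = Var(X)/n = 2/95
Chebyshev: P(|Xbar-mu| >= 3/5) <= Var(Xbar)/(3/5)^2 = (2/95)/(9/25) = 10/171

10/171


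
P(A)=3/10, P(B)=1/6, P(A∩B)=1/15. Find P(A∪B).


P(A∪B) = P(A) + P(B) - P(A∩B)
= 3/10 + 1/6 - 1/15 = 2/5

2/5


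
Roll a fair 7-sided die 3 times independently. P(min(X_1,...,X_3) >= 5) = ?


P(min >= 5) = P(all X_i >= 5) = (P(X_1 >= 5))^3
= (3/7)^3 = 27/343

27/343


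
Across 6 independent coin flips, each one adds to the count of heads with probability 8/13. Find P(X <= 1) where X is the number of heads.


P(X<=1) = P(X=0) + P(X=1)
= 15625/4826809 + 150000/4826809
= 165625/4826809

165625/4826809


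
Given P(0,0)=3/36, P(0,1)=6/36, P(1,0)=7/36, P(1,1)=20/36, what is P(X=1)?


P(X=1) = P(1,0)+P(1,1) = 7/36 + 20/36 = 27/36 = 3/4

3/4


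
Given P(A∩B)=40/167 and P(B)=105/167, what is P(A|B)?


P(A|B) = P(A∩B)/P(B) = (40/167)/(105/167) = 40/105 = 8/21

8/21


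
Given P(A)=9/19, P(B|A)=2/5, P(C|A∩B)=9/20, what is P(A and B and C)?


P(A∩B∩C) = P(A) * P(B|A) * P(C|A∩B)
= 9/19 * 2/5 * 9/20
= 18/95 * 9/20 = 81/950

81/950


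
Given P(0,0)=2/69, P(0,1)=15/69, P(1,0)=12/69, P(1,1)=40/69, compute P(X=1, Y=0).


Read from table: P(X=1, Y=0) = 12/69 = 4/23

4/23


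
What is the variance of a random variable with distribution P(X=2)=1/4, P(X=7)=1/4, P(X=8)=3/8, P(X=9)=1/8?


E[X] = 51/8, E[X^2] = 379/8
Var(X) = E[X^2] - (E[X])^2 = 379/8 - (51/8)^2 = 431/64

431/64


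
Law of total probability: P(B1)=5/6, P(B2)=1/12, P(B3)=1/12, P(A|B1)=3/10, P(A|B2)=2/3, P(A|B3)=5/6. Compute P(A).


P(A) = P(A|B1)P(B1) + P(A|B2)P(B2) + P(A|B3)P(B3)
= 3/10*5/6 + 2/3*1/12 + 5/6*1/12
= 1/4 + 1/18 + 5/72 = 3/8

3/8


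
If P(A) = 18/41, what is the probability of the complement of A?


P(A') = 1 - P(A) = 1 - 18/41 = 23/41

23/41


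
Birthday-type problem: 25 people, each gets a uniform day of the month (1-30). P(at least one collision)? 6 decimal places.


P(all different) = prod((30-i)/30 for i=0..24) = 0.000000
P(at least one match) = 1 - 0.000000 = 1.000000

1.000000


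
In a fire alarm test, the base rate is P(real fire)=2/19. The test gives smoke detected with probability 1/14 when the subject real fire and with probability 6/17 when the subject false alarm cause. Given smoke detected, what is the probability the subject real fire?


P(A) = P(A|B)P(B) + P(A|B')P(B') = 1/14*2/19 + 6/17*17/19 = 43/133
P(B|A) = P(A|B)P(B)/P(A) = (1/133)/(43/133) = 1/43

1/43


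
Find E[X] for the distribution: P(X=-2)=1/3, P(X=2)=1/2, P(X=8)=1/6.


E[X] = sum(x * P(x))
= -2*1/3 + 2*1/2 + 8*1/6
= 5/3

5/3


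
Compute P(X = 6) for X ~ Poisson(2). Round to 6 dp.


P(X=6) = e^(-2) * 2^6 / 6!
≈ 0.1353352832 * 64 / 720
≈ 0.012030

0.012030


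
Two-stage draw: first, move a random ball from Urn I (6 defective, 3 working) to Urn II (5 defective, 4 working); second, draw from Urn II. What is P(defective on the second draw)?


P(transfer defective) = 6/9 = 2/3; P(transfer working) = 1/3
If defective transferred: Urn II has 6 defective of 10, so P(defective|defective moved) = 3/5
If working transferred: Urn II has 5 defective of 10, so P(defective|working moved) = 1/2
By total probability: P(defective) = 2/3*3/5 + 1/3*1/2 = 17/30

17/30


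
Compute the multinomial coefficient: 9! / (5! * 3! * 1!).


9! = 362880
Denominator: 5!=120 * 3!=6 * 1!=1
Coefficient = 362880 / 720 = 504

504


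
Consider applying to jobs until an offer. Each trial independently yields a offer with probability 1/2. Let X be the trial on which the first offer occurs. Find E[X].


For geometric (trials until first success), E[X] = 1/p = 1/(1/2) = 2

2


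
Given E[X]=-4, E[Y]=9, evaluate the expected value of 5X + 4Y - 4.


E[5X + 4Y - 4] = 5*E[X] + 4*E[Y] - 4
= (5)*(-4) + (4)*(9) + (-4)
= -20 + 36 - 4 = 12

12


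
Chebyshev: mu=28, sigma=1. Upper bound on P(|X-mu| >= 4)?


k = 4/1 = 4
Chebyshev: P(|X-mu| >= k*sigma) <= 1/k^2 = 1/4^2 = 1/16

1/16


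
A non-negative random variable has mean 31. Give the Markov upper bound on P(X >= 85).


Markov: P(X >= a) <= E[X]/a
P(X >= 85) <= 31/85

31/85


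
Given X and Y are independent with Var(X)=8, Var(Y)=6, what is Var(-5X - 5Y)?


Independence => Cov(X,Y)=0
Var(-5X - 5Y) = (-5)^2*Var(X) + (-5)^2*Var(Y)
= 25*8 + 25*6 = 350

350


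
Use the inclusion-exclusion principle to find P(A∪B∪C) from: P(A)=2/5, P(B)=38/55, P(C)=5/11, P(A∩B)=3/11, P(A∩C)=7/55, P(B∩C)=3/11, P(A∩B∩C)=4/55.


P(A∪B∪C) = P(A)+P(B)+P(C) - P(AB)-P(AC)-P(BC) + P(ABC)
= 2/5+38/55+5/11 - 3/11-7/55-3/11 + 4/55
= 52/55

52/55


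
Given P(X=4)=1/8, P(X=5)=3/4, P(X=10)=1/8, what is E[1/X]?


E[1/X] = sum(g(x)*P(x))
= 1/4*1/8 + 1/5*3/4 + 1/10*1/8
= 31/160

31/160


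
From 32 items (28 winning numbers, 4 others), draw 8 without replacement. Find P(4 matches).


P(X=4) = C(28,4)*C(4,4) / C(32,8)
= 20475*1 / 10518300
= 20475/10518300 = 7/3596

7/3596


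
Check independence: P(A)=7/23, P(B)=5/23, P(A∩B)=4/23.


P(A)*P(B) = 7/23*5/23 = 35/529
P(A∩B) = 4/23 != 35/529, so not independent

No, A and B are not independent


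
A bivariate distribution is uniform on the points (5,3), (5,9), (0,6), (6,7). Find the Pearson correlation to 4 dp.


Cov(X,Y) = 0.5000, Var(X) = 5.5000, Var(Y) = 4.6875
rho = Cov/(sqrt(VarX)*sqrt(VarY)) = 0.0985

0.0985


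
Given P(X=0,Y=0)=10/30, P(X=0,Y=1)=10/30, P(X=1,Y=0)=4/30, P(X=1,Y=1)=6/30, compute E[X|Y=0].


P(Y=0) = 14/30
E[X|Y=0] = (0*10 + 1*4)/14 = 4/14 = 2/7

2/7


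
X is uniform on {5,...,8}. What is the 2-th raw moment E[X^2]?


E[X^2] = (1/4) * sum(x^2 for x=5..8)
= 174/4 = 87/2

87/2
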